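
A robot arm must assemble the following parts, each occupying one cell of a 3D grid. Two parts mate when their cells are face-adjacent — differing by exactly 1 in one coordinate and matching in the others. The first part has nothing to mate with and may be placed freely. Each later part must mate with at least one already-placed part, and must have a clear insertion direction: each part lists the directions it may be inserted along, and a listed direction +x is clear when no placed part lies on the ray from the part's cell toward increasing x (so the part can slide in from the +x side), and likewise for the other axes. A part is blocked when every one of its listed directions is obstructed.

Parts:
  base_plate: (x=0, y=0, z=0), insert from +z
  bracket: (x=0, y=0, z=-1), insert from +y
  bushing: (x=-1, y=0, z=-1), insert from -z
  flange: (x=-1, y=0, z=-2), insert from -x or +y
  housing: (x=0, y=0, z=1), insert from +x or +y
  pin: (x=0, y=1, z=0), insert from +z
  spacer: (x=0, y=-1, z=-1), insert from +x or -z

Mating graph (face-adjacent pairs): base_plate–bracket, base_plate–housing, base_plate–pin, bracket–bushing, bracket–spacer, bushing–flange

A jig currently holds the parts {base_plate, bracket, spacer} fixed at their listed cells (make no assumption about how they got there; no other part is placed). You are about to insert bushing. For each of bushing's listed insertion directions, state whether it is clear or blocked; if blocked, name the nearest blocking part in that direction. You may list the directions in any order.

-z: ray from bushing(-1, 0, -1) has no placed part ⇒ clear

-z: clear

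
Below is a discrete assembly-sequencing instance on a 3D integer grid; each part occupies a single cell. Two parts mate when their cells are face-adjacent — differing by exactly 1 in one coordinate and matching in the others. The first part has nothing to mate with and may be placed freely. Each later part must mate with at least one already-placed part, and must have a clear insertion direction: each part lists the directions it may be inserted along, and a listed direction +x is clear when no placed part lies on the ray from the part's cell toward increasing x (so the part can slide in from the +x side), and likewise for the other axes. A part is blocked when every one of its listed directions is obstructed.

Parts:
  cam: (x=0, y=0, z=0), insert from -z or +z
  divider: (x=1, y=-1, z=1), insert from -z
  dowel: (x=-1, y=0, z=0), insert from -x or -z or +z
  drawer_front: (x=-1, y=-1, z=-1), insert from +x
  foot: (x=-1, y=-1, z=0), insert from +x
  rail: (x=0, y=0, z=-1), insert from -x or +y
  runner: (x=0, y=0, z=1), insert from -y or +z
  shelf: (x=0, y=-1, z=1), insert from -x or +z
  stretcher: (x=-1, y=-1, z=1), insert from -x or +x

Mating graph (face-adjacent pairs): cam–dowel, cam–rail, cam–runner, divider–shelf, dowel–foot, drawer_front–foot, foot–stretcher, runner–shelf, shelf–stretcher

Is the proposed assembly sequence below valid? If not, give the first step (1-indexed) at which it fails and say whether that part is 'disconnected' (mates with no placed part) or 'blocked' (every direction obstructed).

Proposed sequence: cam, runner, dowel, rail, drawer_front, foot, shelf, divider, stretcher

Invalid at step 5 (disconnected)

1. cam@(0, 0, 0) [-z clear] — {cam}
2. runner@(0, 0, 1) [-y clear] — {cam, runner}
3. dowel@(-1, 0, 0) [-x clear] — {cam, dowel, runner}
4. rail@(0, 0, -1) [-x clear] — {cam, dowel, rail, runner}
5. drawer_front@(-1, -1, -1) — no placed neighbour ⇒ disconnected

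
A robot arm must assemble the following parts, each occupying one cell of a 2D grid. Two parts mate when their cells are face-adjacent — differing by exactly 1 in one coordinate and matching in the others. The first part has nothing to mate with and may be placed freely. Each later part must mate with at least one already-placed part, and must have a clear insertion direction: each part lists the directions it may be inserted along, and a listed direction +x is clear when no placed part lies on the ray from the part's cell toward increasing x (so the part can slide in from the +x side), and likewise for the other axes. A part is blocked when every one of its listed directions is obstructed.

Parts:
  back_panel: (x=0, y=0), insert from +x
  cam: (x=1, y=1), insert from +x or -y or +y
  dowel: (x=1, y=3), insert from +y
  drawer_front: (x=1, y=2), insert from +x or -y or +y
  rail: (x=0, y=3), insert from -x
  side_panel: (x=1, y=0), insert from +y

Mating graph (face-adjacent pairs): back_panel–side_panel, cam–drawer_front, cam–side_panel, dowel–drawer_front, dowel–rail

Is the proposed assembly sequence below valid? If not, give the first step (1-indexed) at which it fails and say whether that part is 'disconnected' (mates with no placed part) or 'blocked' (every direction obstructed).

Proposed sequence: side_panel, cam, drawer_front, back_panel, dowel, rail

Invalid at step 4 (blocked)

1. side_panel@(1, 0) [+y clear] — {side_panel}
2. cam@(1, 1) [+x clear] — {cam, side_panel}
3. drawer_front@(1, 2) [+x clear] — {cam, drawer_front, side_panel}
4. back_panel@(0, 0) — +x all obstructed ⇒ blocked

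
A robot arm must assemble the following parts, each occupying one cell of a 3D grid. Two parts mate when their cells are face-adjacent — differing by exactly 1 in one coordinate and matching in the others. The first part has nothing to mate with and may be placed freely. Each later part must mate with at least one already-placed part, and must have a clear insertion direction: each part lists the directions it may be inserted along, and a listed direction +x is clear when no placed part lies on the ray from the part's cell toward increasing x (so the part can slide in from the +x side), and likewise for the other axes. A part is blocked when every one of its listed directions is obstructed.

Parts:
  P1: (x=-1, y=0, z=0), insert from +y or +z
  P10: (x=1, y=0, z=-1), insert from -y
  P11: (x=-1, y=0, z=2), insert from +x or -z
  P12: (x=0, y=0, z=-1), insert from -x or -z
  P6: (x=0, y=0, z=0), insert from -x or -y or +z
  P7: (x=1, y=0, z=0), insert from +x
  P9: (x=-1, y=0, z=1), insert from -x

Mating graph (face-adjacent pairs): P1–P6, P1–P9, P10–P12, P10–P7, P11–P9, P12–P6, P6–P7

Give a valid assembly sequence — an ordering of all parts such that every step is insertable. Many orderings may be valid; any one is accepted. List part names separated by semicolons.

P1; P9; P11; P6; P12; P7; P10

1. P1@(-1, 0, 0) [+y clear] — {P1}
2. P9@(-1, 0, 1) [-x clear] — {P1, P9}
3. P11@(-1, 0, 2) [+x clear] — {P1, P11, P9}
4. P6@(0, 0, 0) [-y clear] — {P1, P11, P6, P9}
5. P12@(0, 0, -1) [-x clear] — {P1, P11, P12, P6, P9}
6. P7@(1, 0, 0) [+x clear] — {P1, P11, P12, P6, P7, P9}
7. P10@(1, 0, -1) [-y clear] — {P1, P10, P11, P12, P6, P7, P9}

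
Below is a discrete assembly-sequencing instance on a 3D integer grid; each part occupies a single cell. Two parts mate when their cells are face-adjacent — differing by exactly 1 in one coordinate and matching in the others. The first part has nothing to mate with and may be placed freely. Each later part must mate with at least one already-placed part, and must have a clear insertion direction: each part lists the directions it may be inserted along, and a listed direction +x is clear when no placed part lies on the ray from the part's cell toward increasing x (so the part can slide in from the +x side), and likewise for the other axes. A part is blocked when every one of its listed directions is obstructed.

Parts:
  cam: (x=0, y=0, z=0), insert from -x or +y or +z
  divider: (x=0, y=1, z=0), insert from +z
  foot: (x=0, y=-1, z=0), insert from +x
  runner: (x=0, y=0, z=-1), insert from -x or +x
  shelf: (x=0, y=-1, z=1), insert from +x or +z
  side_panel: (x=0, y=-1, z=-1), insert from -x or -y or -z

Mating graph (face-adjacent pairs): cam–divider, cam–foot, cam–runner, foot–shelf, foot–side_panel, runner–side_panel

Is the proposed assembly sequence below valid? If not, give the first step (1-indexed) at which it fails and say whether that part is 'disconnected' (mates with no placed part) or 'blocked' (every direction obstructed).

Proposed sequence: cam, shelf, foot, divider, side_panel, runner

Invalid at step 2 (disconnected)

1. cam@(0, 0, 0) [-x clear] — {cam}
2. shelf@(0, -1, 1) — no placed neighbour ⇒ disconnected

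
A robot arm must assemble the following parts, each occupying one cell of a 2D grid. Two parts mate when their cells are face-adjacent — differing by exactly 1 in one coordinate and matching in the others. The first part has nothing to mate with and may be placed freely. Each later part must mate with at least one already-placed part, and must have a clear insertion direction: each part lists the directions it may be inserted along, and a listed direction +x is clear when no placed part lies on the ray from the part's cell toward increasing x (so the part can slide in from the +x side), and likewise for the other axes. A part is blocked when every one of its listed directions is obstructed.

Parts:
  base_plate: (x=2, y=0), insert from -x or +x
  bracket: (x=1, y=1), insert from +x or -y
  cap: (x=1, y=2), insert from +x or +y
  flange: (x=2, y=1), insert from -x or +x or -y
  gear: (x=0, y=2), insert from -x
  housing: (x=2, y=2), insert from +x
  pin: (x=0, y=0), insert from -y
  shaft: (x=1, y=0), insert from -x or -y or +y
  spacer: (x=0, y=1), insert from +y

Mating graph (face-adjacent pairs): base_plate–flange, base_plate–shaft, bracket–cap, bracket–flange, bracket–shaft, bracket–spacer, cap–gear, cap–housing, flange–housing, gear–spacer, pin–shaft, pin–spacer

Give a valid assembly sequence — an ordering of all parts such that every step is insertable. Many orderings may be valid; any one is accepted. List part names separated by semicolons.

1. base_plate@(2, 0) [-x clear] — {base_plate}
2. shaft@(1, 0) [-x clear] — {base_plate, shaft}
3. bracket@(1, 1) [+x clear] — {base_plate, bracket, shaft}
4. spacer@(0, 1) [+y clear] — {base_plate, bracket, shaft, spacer}
5. pin@(0, 0) [-y clear] — {base_plate, bracket, pin, shaft, spacer}
6. flange@(2, 1) [+x clear] — {base_plate, bracket, flange, pin, shaft, spacer}
7. cap@(1, 2) [+x clear] — {base_plate, bracket, cap, flange, pin, shaft, spacer}
8. gear@(0, 2) [-x clear] — {base_plate, bracket, cap, flange, gear, pin, shaft, spacer}
9. housing@(2, 2) [+x clear] — {base_plate, bracket, cap, flange, gear, housing, pin, shaft, spacer}

base_plate; shaft; bracket; spacer; pin; flange; cap; gear; housing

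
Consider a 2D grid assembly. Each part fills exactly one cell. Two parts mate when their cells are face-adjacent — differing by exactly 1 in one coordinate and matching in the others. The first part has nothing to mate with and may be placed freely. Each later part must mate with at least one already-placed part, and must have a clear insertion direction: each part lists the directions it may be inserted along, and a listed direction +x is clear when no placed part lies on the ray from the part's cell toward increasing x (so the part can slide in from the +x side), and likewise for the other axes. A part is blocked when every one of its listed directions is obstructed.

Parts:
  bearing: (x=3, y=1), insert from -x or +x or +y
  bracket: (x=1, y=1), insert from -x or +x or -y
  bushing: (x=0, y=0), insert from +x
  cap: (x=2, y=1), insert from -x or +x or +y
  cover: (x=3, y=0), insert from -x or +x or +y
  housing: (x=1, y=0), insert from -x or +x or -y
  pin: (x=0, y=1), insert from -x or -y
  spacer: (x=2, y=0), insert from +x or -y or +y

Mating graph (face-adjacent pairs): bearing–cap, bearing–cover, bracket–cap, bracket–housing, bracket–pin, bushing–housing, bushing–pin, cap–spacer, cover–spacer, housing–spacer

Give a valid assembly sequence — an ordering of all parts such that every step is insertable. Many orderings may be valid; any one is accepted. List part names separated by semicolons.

bushing; housing; bracket; cap; pin; spacer; cover; bearing

1. bushing@(0, 0) [+x clear] — {bushing}
2. housing@(1, 0) [+x clear] — {bushing, housing}
3. bracket@(1, 1) [-x clear] — {bracket, bushing, housing}
4. cap@(2, 1) [+x clear] — {bracket, bushing, cap, housing}
5. pin@(0, 1) [-x clear] — {bracket, bushing, cap, housing, pin}
6. spacer@(2, 0) [+x clear] — {bracket, bushing, cap, housing, pin, spacer}
7. cover@(3, 0) [+x clear] — {bracket, bushing, cap, cover, housing, pin, spacer}
8. bearing@(3, 1) [+x clear] — {bearing, bracket, bushing, cap, cover, housing, pin, spacer}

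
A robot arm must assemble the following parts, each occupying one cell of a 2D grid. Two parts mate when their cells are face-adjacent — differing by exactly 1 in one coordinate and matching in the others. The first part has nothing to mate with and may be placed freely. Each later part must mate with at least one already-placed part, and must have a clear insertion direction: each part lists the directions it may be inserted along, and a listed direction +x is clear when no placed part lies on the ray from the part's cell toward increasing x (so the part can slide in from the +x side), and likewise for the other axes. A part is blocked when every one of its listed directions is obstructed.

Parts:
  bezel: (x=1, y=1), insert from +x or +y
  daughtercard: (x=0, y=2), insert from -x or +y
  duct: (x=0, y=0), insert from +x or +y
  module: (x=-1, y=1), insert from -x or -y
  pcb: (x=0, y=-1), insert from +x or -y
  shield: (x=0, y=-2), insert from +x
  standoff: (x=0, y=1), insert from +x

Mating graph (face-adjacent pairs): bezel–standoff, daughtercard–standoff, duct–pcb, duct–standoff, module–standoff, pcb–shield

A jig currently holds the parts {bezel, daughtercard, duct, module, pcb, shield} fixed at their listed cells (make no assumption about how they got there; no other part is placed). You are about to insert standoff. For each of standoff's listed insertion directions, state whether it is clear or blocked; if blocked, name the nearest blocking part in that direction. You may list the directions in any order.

+x: blocked by bezel

+x: nearest on ray is bezel@(1, 1) ⇒ blocked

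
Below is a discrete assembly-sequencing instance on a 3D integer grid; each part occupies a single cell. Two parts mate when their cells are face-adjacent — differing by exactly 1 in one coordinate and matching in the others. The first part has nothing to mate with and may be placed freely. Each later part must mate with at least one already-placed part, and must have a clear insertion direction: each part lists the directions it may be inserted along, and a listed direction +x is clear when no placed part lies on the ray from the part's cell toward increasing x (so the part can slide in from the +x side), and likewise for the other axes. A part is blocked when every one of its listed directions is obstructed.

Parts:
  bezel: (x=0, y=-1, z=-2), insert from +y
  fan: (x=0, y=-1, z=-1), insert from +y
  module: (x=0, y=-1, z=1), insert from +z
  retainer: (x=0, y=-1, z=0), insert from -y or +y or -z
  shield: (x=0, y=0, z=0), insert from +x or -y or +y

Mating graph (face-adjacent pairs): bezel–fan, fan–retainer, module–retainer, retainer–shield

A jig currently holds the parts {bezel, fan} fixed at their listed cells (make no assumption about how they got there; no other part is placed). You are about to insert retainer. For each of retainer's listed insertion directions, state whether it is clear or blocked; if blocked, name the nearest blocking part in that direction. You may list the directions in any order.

+y: clear; -y: clear; -z: blocked by fan

-y: ray from retainer(0, -1, 0) has no placed part ⇒ clear
+y: ray from retainer(0, -1, 0) has no placed part ⇒ clear
-z: nearest on ray is fan@(0, -1, -1) ⇒ blocked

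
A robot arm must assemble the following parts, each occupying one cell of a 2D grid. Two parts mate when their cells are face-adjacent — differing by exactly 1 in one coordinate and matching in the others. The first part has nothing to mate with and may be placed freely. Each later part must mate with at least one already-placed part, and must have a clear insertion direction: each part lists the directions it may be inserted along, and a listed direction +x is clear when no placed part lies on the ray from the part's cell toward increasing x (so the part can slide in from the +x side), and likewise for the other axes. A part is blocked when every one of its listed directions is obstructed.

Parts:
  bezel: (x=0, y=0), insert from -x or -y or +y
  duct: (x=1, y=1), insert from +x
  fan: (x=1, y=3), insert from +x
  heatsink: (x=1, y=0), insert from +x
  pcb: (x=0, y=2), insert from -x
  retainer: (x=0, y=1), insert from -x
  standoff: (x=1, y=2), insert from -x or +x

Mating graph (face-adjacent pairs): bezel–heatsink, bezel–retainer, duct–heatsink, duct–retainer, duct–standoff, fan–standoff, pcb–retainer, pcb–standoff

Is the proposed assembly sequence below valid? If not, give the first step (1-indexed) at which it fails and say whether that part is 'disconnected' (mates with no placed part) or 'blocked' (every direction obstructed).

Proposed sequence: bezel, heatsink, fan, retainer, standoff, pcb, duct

Invalid at step 3 (disconnected)

1. bezel@(0, 0) [-x clear] — {bezel}
2. heatsink@(1, 0) [+x clear] — {bezel, heatsink}
3. fan@(1, 3) — no placed neighbour ⇒ disconnected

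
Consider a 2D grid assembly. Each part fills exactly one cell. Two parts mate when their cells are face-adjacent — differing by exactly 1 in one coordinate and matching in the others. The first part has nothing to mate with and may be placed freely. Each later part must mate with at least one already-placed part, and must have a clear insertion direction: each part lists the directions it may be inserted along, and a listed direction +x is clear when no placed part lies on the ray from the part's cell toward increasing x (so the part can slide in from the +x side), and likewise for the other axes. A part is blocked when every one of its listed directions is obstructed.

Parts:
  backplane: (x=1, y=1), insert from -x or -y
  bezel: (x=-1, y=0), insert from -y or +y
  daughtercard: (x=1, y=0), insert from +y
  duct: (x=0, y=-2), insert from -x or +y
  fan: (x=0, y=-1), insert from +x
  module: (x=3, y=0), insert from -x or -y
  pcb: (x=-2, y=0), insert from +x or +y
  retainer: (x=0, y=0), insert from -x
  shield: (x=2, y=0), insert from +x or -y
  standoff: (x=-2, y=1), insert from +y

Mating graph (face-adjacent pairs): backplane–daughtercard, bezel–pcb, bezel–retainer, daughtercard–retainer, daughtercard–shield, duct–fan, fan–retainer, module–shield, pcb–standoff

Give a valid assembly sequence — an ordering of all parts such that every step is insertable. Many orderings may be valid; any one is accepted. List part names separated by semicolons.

1. shield@(2, 0) [+x clear] — {shield}
2. daughtercard@(1, 0) [+y clear] — {daughtercard, shield}
3. backplane@(1, 1) [-x clear] — {backplane, daughtercard, shield}
4. module@(3, 0) [-y clear] — {backplane, daughtercard, module, shield}
5. retainer@(0, 0) [-x clear] — {backplane, daughtercard, module, retainer, shield}
6. bezel@(-1, 0) [-y clear] — {backplane, bezel, daughtercard, module, retainer, shield}
7. fan@(0, -1) [+x clear] — {backplane, bezel, daughtercard, fan, module, retainer, shield}
8. duct@(0, -2) [-x clear] — {backplane, bezel, daughtercard, duct, fan, module, retainer, shield}
9. pcb@(-2, 0) [+y clear] — {backplane, bezel, daughtercard, duct, fan, module, pcb, retainer, shield}
10. standoff@(-2, 1) [+y clear] — {backplane, bezel, daughtercard, duct, fan, module, pcb, retainer, shield, standoff}

shield; daughtercard; backplane; module; retainer; bezel; fan; duct; pcb; standoff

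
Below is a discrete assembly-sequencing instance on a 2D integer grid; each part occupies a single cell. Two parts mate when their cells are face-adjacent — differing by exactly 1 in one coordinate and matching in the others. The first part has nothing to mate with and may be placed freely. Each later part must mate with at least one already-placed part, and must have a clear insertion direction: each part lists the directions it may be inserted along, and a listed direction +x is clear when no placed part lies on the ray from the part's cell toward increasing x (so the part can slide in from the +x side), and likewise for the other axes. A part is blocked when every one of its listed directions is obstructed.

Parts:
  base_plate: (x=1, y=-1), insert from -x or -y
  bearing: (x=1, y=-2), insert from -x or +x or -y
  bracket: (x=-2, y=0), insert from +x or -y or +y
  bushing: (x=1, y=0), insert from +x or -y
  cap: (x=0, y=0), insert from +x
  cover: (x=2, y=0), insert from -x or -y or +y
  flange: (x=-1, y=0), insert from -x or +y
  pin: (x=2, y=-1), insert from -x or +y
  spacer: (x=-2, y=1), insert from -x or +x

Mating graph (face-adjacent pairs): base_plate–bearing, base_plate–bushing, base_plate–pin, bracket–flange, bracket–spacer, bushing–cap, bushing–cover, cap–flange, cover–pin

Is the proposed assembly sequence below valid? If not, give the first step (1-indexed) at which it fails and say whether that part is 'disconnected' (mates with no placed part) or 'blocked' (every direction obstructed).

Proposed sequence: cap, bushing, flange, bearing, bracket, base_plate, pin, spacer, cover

1. cap@(0, 0) [+x clear] — {cap}
2. bushing@(1, 0) [+x clear] — {bushing, cap}
3. flange@(-1, 0) [-x clear] — {bushing, cap, flange}
4. bearing@(1, -2) — no placed neighbour ⇒ disconnected

Invalid at step 4 (disconnected)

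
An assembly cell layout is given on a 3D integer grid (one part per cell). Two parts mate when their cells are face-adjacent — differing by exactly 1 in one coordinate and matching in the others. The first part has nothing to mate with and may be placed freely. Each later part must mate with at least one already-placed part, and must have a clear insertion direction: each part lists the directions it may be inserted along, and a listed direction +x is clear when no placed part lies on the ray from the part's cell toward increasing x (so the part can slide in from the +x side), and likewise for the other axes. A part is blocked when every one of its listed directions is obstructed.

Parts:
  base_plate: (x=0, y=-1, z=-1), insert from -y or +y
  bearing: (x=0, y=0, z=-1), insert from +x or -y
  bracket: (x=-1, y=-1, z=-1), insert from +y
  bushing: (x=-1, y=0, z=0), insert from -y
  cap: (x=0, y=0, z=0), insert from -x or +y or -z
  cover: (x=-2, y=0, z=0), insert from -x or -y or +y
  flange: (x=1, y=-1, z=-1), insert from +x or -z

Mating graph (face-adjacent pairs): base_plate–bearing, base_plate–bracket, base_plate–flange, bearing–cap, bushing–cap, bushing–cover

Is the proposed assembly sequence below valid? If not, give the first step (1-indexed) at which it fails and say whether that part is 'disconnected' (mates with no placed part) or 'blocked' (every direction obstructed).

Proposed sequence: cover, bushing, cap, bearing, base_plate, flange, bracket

1. cover@(-2, 0, 0) [-x clear] — {cover}
2. bushing@(-1, 0, 0) [-y clear] — {bushing, cover}
3. cap@(0, 0, 0) [+y clear] — {bushing, cap, cover}
4. bearing@(0, 0, -1) [+x clear] — {bearing, bushing, cap, cover}
5. base_plate@(0, -1, -1) [-y clear] — {base_plate, bearing, bushing, cap, cover}
6. flange@(1, -1, -1) [+x clear] — {base_plate, bearing, bushing, cap, cover, flange}
7. bracket@(-1, -1, -1) [+y clear] — {base_plate, bearing, bracket, bushing, cap, cover, flange}

Valid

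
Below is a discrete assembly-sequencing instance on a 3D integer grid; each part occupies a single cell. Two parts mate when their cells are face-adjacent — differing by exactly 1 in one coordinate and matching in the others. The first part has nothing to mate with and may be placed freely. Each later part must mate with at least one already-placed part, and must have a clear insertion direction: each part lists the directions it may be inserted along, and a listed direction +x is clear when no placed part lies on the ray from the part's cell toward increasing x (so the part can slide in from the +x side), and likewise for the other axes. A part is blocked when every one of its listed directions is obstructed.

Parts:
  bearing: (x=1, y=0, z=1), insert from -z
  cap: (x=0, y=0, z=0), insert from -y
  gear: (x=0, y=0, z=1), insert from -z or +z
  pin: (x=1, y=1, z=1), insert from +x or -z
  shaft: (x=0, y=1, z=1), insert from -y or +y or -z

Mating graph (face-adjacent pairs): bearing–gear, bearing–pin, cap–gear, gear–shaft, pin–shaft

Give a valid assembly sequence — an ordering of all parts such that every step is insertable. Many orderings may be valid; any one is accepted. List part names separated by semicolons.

1. gear@(0, 0, 1) [-z clear] — {gear}
2. cap@(0, 0, 0) [-y clear] — {cap, gear}
3. shaft@(0, 1, 1) [+y clear] — {cap, gear, shaft}
4. pin@(1, 1, 1) [+x clear] — {cap, gear, pin, shaft}
5. bearing@(1, 0, 1) [-z clear] — {bearing, cap, gear, pin, shaft}

gear; cap; shaft; pin; bearing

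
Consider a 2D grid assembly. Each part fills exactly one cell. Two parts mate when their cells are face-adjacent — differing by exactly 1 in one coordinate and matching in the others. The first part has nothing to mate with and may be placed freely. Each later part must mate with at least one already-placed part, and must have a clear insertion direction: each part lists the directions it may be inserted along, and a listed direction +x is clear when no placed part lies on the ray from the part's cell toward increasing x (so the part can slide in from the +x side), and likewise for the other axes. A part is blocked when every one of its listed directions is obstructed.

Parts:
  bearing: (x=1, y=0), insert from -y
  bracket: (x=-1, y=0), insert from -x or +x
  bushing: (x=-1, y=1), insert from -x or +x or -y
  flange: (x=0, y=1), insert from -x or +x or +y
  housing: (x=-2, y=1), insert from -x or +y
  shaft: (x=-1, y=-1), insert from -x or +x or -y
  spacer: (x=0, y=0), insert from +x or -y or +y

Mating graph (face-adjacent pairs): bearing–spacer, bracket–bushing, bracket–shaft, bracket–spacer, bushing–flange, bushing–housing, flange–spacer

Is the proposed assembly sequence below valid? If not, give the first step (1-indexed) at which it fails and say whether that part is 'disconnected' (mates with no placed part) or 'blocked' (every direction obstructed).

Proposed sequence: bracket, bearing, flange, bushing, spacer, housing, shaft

1. bracket@(-1, 0) [-x clear] — {bracket}
2. bearing@(1, 0) — no placed neighbour ⇒ disconnected

Invalid at step 2 (disconnected)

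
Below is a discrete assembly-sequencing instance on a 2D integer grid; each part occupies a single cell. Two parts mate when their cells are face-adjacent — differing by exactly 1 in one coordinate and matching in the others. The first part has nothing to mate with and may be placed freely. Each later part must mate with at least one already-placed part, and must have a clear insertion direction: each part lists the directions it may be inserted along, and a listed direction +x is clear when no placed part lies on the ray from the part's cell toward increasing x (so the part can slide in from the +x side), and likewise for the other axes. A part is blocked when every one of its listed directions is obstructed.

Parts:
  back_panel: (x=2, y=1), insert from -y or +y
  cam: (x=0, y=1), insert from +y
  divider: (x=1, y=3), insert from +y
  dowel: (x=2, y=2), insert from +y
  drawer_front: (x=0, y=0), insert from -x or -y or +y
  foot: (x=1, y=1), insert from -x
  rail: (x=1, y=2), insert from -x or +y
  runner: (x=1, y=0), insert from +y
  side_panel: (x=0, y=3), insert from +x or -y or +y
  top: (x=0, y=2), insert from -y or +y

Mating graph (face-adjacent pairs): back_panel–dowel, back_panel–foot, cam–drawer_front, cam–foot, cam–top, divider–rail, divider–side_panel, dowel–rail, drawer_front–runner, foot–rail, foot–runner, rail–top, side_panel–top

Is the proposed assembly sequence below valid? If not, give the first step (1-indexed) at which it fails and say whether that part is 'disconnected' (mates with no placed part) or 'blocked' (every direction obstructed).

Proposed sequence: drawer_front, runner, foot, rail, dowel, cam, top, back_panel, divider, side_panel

1. drawer_front@(0, 0) [-x clear] — {drawer_front}
2. runner@(1, 0) [+y clear] — {drawer_front, runner}
3. foot@(1, 1) [-x clear] — {drawer_front, foot, runner}
4. rail@(1, 2) [-x clear] — {drawer_front, foot, rail, runner}
5. dowel@(2, 2) [+y clear] — {dowel, drawer_front, foot, rail, runner}
6. cam@(0, 1) [+y clear] — {cam, dowel, drawer_front, foot, rail, runner}
7. top@(0, 2) [+y clear] — {cam, dowel, drawer_front, foot, rail, runner, top}
8. back_panel@(2, 1) [-y clear] — {back_panel, cam, dowel, drawer_front, foot, rail, runner, top}
9. divider@(1, 3) [+y clear] — {back_panel, cam, divider, dowel, drawer_front, foot, rail, runner, top}
10. side_panel@(0, 3) [+y clear] — {back_panel, cam, divider, dowel, drawer_front, foot, rail, runner, side_panel, top}

Valid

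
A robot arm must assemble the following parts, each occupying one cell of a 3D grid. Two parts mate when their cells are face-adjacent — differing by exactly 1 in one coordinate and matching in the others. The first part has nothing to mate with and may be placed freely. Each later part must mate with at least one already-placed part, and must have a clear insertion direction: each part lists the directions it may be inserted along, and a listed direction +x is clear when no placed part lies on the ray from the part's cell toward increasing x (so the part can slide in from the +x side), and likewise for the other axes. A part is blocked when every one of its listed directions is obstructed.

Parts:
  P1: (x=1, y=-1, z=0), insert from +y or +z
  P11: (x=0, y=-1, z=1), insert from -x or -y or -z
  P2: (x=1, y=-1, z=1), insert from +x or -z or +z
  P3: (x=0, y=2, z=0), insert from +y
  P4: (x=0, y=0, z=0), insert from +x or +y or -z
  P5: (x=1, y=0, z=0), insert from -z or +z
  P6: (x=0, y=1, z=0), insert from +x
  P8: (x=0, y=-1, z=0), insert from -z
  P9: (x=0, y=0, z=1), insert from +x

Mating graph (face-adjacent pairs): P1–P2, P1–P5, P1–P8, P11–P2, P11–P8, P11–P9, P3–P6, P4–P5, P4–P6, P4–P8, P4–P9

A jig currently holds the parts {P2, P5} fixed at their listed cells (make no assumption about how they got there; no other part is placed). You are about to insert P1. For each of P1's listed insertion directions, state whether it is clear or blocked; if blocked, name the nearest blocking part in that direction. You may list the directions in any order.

+y: blocked by P5; +z: blocked by P2

+y: nearest on ray is P5@(1, 0, 0) ⇒ blocked
+z: nearest on ray is P2@(1, -1, 1) ⇒ blocked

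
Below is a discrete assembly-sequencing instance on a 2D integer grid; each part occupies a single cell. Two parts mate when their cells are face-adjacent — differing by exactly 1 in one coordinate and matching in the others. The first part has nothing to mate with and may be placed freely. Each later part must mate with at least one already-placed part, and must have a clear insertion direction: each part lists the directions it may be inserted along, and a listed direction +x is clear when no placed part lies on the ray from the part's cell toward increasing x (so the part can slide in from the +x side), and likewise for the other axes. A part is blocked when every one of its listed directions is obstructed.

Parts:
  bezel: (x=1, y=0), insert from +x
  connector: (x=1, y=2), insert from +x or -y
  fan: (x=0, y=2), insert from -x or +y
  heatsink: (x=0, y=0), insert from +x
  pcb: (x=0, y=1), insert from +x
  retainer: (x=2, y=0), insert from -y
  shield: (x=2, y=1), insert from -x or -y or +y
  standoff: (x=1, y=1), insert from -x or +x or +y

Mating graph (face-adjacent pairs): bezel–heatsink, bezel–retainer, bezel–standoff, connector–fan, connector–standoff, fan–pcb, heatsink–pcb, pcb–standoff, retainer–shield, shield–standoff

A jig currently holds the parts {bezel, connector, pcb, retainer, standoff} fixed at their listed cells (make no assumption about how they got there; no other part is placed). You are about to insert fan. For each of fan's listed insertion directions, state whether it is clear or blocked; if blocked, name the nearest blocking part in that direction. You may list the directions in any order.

-x: ray from fan(0, 2) has no placed part ⇒ clear
+y: ray from fan(0, 2) has no placed part ⇒ clear

+y: clear; -x: clear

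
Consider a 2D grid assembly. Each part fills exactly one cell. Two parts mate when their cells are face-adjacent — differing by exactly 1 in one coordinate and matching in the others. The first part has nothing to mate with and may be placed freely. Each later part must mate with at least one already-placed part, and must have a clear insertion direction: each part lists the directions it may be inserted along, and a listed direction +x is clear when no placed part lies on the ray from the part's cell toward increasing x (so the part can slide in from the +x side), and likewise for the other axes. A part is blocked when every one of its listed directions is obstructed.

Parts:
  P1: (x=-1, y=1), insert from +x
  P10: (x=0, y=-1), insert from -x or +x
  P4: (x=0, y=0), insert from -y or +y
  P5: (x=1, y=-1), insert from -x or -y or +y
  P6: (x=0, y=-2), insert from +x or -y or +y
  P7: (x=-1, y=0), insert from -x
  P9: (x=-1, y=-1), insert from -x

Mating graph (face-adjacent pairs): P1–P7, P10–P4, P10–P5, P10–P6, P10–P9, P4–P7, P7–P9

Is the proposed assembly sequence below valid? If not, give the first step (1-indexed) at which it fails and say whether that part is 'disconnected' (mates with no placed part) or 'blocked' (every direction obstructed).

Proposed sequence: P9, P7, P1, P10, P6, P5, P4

1. P9@(-1, -1) [-x clear] — {P9}
2. P7@(-1, 0) [-x clear] — {P7, P9}
3. P1@(-1, 1) [+x clear] — {P1, P7, P9}
4. P10@(0, -1) [+x clear] — {P1, P10, P7, P9}
5. P6@(0, -2) [+x clear] — {P1, P10, P6, P7, P9}
6. P5@(1, -1) [-y clear] — {P1, P10, P5, P6, P7, P9}
7. P4@(0, 0) [+y clear] — {P1, P10, P4, P5, P6, P7, P9}

Valid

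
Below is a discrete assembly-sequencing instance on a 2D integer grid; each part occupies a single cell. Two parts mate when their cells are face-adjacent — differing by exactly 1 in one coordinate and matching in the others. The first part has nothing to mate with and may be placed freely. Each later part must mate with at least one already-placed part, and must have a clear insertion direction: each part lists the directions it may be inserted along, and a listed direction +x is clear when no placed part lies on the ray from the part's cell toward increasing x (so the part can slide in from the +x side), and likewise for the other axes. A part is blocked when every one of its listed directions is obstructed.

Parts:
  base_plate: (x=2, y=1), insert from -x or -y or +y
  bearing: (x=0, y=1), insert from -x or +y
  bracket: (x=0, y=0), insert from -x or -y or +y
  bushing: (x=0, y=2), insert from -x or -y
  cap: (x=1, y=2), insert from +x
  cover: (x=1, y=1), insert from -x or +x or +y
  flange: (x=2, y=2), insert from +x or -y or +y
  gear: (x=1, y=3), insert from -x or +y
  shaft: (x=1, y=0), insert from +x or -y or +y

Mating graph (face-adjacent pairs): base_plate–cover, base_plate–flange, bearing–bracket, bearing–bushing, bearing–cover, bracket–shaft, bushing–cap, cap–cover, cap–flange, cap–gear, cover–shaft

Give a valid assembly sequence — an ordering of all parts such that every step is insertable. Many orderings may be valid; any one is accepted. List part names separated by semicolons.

1. bracket@(0, 0) [-x clear] — {bracket}
2. bearing@(0, 1) [-x clear] — {bearing, bracket}
3. shaft@(1, 0) [+x clear] — {bearing, bracket, shaft}
4. cover@(1, 1) [+x clear] — {bearing, bracket, cover, shaft}
5. cap@(1, 2) [+x clear] — {bearing, bracket, cap, cover, shaft}
6. gear@(1, 3) [-x clear] — {bearing, bracket, cap, cover, gear, shaft}
7. flange@(2, 2) [+x clear] — {bearing, bracket, cap, cover, flange, gear, shaft}
8. bushing@(0, 2) [-x clear] — {bearing, bracket, bushing, cap, cover, flange, gear, shaft}
9. base_plate@(2, 1) [-y clear] — {base_plate, bearing, bracket, bushing, cap, cover, flange, gear, shaft}

bracket; bearing; shaft; cover; cap; gear; flange; bushing; base_plate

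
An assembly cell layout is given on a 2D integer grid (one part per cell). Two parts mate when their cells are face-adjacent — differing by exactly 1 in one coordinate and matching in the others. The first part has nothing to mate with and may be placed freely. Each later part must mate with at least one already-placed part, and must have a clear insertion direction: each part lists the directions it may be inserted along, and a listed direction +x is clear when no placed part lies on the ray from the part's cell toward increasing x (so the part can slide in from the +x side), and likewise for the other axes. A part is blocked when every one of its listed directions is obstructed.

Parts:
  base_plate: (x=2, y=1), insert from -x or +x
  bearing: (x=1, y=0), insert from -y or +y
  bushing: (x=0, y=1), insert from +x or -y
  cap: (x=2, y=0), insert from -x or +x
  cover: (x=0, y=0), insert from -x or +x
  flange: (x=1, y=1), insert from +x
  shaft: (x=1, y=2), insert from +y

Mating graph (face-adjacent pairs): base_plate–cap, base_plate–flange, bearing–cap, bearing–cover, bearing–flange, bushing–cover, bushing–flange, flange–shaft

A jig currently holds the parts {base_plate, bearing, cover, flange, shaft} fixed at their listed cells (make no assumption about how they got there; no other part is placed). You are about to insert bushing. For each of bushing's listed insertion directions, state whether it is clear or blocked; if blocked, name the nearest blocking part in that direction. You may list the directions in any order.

+x: blocked by flange; -y: blocked by cover

+x: nearest on ray is flange@(1, 1) ⇒ blocked
-y: nearest on ray is cover@(0, 0) ⇒ blocked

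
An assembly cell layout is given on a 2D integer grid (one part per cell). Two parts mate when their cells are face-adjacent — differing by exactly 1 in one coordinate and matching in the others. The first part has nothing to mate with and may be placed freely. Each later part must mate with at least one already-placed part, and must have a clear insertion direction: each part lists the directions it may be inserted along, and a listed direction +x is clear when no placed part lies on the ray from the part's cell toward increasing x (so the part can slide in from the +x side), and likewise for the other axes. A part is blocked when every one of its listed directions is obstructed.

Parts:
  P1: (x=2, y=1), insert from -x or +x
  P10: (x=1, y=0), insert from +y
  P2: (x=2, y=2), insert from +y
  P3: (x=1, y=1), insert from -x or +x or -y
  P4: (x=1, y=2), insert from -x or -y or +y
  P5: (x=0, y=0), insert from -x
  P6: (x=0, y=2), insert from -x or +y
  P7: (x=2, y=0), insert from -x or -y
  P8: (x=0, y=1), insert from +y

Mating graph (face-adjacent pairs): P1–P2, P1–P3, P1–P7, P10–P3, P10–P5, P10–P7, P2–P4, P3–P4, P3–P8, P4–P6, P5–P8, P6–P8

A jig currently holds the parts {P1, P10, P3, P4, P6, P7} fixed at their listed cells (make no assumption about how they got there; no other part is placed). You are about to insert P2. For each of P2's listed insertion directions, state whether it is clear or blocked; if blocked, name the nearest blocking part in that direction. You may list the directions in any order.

+y: clear

+y: ray from P2(2, 2) has no placed part ⇒ clear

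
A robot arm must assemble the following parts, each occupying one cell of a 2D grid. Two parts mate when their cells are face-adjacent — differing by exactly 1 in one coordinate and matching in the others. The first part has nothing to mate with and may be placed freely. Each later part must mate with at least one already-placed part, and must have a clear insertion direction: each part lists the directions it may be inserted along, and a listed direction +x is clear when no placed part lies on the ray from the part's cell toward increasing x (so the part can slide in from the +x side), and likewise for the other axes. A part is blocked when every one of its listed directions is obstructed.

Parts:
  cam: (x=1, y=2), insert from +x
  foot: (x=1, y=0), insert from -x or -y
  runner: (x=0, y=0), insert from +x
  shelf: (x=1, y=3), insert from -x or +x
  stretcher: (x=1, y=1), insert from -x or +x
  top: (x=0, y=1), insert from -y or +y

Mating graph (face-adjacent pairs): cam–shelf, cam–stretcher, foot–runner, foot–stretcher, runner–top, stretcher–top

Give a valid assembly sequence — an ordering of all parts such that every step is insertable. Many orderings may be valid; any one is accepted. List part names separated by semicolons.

1. shelf@(1, 3) [-x clear] — {shelf}
2. cam@(1, 2) [+x clear] — {cam, shelf}
3. stretcher@(1, 1) [-x clear] — {cam, shelf, stretcher}
4. top@(0, 1) [-y clear] — {cam, shelf, stretcher, top}
5. runner@(0, 0) [+x clear] — {cam, runner, shelf, stretcher, top}
6. foot@(1, 0) [-y clear] — {cam, foot, runner, shelf, stretcher, top}

shelf; cam; stretcher; top; runner; foot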